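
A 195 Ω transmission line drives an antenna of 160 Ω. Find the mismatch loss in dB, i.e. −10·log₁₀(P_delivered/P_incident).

Γ = (160 − 195)/(160 + 195) = -0.0986
|Γ|² = 0.00972, so P_del/P_inc = 1 − |Γ|² = 0.99
ML = −10·log₁₀(1 − |Γ|²)

mismatch loss ≈ 0.0424 dB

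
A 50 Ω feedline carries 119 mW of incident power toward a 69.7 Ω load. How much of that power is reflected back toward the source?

P_reflected ≈ 3.22 mW

Γ = (69.7 − 50)/(69.7 + 50) = 0.165
|Γ|² = 0.0271
P_refl = |Γ|²·P_inc = 3.22 mW, P_del = (1 − |Γ|²)·P_inc = 116 mW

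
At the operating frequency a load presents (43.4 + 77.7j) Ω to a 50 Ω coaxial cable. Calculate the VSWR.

Γ = (Z_L − Z_0)/(Z_L + Z_0) = (-6.6 + j77.7)/(93.4 + j77.7)
|Γ| = 78/121 = 0.642
VSWR = (1 + |Γ|)/(1 − |Γ|) = 1.64/0.358

VSWR ≈ 4.58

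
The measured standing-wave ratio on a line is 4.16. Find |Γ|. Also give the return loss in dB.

|Γ| ≈ 0.612; return loss ≈ 4.26 dB

|Γ| = (S − 1)/(S + 1) = (4.16 − 1)/(4.16 + 1) = 3.16/5.16
RL = −20·log₁₀|Γ| = −20·log₁₀(0.612)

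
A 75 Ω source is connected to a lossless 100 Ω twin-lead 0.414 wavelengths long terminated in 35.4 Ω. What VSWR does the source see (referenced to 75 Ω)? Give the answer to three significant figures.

VSWR ≈ 2.59

βl = 2π × 0.414 = 149°
tan(βl) = -0.6
Z_in = Z_0·(Z_L + jZ_0·tanβl)/(Z_0 + jZ_L·tanβl) = 46.1 − j50.2 Ω
Γ_s = (Z_in − Z_s)/(Z_in + Z_s) = (-28.9 − j50.2)/(121 − j50.2), |Γ_s| = 0.442
VSWR = (1 + |Γ_s|)/(1 − |Γ_s|)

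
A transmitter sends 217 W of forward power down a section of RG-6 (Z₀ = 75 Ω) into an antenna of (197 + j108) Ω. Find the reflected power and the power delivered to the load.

P_reflected ≈ 67.3 W; P_delivered ≈ 150 W

|Γ| = |(122 + j108)/(272 + j108)| = 0.557
|Γ|² = 0.31
P_refl = |Γ|²·P_inc = 67.3 W, P_del = (1 − |Γ|²)·P_inc = 150 W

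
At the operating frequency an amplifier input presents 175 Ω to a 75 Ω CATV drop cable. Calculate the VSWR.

VSWR ≈ 2.33

Γ = (175 − 75)/(175 + 75) = 0.4
VSWR = (1 + 0.4)/(1 − 0.4)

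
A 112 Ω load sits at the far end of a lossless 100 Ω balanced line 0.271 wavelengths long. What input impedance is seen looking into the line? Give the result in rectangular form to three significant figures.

βl = 2π × 0.271 = 97.6°
tan(βl) = tan(97.6°) = -7.53
Z_in = Z_0·(Z_L + jZ_0·tanβl)/(Z_0 + jZ_L·tanβl)
     = 100·(112 − j753)/(100 − j844)

Z_in ≈ 89.6 + j2.65 Ω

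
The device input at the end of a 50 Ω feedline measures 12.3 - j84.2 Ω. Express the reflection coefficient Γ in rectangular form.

Γ = (Z_L − Z_0)/(Z_L + Z_0) = (-37.7 − j84.2)/(62.3 − j84.2)

Γ ≈ 0.432 − j0.767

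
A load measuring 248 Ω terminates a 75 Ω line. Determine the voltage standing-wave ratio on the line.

VSWR ≈ 3.31

Γ = (248 − 75)/(248 + 75) = 0.536
VSWR = (1 + 0.536)/(1 − 0.536)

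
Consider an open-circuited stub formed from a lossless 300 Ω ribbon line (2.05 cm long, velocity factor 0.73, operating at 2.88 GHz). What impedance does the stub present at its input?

λ = v/f = 0.73·c / 2.88 GHz = 0.076 m
βl = 2π·l/λ = 2π × 0.27 = 97.1°
tan(βl) = -8.08
For an open-circuited stub, Z_in = −jZ_0·cot(βl) = −jZ_0/tan(βl)

Z_in ≈ +j37.1 Ω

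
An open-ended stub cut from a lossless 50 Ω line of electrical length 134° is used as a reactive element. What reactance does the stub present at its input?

X_in ≈ 48.3 Ω (inductive)

tan(βl) = -1.04
For an open-ended stub, Z_in = −jZ_0·cot(βl) = −jZ_0/tan(βl)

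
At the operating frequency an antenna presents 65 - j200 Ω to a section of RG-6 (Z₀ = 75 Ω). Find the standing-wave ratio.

VSWR ≈ 10.1

Γ = (Z_L − Z_0)/(Z_L + Z_0) = (-10 − j200)/(140 − j200)
|Γ| = 200/244 = 0.82
VSWR = (1 + |Γ|)/(1 − |Γ|) = 1.82/0.18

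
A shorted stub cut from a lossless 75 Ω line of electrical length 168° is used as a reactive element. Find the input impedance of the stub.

tan(βl) = -0.213
For a shorted stub, Z_in = jZ_0·tan(βl)

Z_in ≈ −j15.9 Ω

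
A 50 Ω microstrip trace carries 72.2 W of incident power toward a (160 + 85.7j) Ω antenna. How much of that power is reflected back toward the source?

|Γ| = |(110 + j85.7)/(210 + j85.7)| = 0.615
|Γ|² = 0.378
P_refl = |Γ|²·P_inc = 27.3 W, P_del = (1 − |Γ|²)·P_inc = 44.9 W

P_reflected ≈ 27.3 W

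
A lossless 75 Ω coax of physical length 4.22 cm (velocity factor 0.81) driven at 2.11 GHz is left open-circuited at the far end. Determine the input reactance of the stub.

λ = v/f = 0.81·c / 2.11 GHz = 0.115 m
βl = 2π·l/λ = 2π × 0.366 = 132°
tan(βl) = -1.11
For an open-circuited stub, Z_in = −jZ_0·cot(βl) = −jZ_0/tan(βl)

X_in ≈ 67.3 Ω (inductive)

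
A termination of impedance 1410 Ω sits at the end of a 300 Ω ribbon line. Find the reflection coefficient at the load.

Γ = 0.649

Γ = (Z_L − Z_0)/(Z_L + Z_0) = (1410 − 300)/(1410 + 300) = 1110/1710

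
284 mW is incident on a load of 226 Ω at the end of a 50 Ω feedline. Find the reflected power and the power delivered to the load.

Γ = (226 − 50)/(226 + 50) = 0.638
|Γ|² = 0.407
P_refl = |Γ|²·P_inc = 115 mW, P_del = (1 − |Γ|²)·P_inc = 169 mW

P_reflected ≈ 115 mW; P_delivered ≈ 169 mW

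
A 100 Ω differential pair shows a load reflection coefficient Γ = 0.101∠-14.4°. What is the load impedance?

Z_L = Z_0·(1 + Γ)/(1 − Γ) = 100·(1.1 − j0.0251)/(0.902 + j0.0251)

Z_L ≈ 122 − j6.17 Ω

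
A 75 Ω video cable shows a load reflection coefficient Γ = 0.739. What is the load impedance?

Z_L = Z_0·(1 + Γ)/(1 − Γ) = 75·(1.74)/(0.261)

Z_L ≈ 500 Ω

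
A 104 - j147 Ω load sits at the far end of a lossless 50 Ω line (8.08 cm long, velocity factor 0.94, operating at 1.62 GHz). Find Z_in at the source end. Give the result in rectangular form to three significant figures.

Z_in ≈ 328 − j6.68 Ω

λ = v/f = 0.94·c / 1.62 GHz = 0.174 m
βl = 2π·l/λ = 2π × 0.464 = 167°
tan(βl) = tan(167°) = -0.229
Z_in = Z_0·(Z_L + jZ_0·tanβl)/(Z_0 + jZ_L·tanβl)
     = 50·(104 − j158)/(16.3 − j23.8)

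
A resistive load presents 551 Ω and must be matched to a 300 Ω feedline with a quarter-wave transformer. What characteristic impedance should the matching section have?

Z_qwt ≈ 407 Ω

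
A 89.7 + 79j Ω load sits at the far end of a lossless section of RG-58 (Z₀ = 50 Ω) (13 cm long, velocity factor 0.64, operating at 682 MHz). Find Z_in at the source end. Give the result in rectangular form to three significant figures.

λ = v/f = 0.64·c / 682 MHz = 0.282 m
βl = 2π·l/λ = 2π × 0.462 = 166°
tan(βl) = tan(166°) = -0.245
Z_in = Z_0·(Z_L + jZ_0·tanβl)/(Z_0 + jZ_L·tanβl)
     = 50·(89.7 + j66.8)/(69.3 − j22)

Z_in ≈ 44.9 + j62.4 Ω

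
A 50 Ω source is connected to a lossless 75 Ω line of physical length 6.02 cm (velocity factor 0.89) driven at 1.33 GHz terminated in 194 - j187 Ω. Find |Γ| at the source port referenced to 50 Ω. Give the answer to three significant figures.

λ = v/f = 0.89·c / 1.33 GHz = 0.201 m
βl = 2π·l/λ = 2π × 0.3 = 108°
tan(βl) = -3.09
Z_in = Z_0·(Z_L + jZ_0·tanβl)/(Z_0 + jZ_L·tanβl) = 18.8 + j40.1 Ω
Γ_s = (Z_in − Z_s)/(Z_in + Z_s) = (-31.2 + j40.1)/(68.8 + j40.1), |Γ_s| = 0.638

|Γ| ≈ 0.638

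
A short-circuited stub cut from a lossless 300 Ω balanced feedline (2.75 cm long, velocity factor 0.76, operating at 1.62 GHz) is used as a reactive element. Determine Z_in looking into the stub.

λ = v/f = 0.76·c / 1.62 GHz = 0.141 m
βl = 2π·l/λ = 2π × 0.195 = 70.3°
tan(βl) = 2.8
For a short-circuited stub, Z_in = jZ_0·tan(βl)

Z_in ≈ +j840 Ω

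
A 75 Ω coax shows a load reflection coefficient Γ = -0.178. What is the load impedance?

Z_L ≈ 52.3 Ω

Z_L = Z_0·(1 + Γ)/(1 − Γ) = 75·(0.822)/(1.18)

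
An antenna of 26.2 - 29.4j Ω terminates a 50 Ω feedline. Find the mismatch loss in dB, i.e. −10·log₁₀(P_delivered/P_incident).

mismatch loss ≈ 1.05 dB

Γ = (-23.8 − j29.4)/(76.2 − j29.4), |Γ| = 0.463
|Γ|² = 0.214, so P_del/P_inc = 1 − |Γ|² = 0.786
ML = −10·log₁₀(1 − |Γ|²)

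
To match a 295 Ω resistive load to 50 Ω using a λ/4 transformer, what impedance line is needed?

Z_qwt ≈ 121 Ω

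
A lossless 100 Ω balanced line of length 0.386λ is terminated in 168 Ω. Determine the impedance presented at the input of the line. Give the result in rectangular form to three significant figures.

Z_in ≈ 94.1 + j50.5 Ω

βl = 2π × 0.386 = 139°
tan(βl) = tan(139°) = -0.871
Z_in = Z_0·(Z_L + jZ_0·tanβl)/(Z_0 + jZ_L·tanβl)
     = 100·(168 − j87.1)/(100 − j146)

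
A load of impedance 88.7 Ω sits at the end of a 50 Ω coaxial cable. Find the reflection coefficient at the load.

Γ = (Z_L − Z_0)/(Z_L + Z_0) = (88.7 − 50)/(88.7 + 50) = 38.7/138.7

Γ = 0.279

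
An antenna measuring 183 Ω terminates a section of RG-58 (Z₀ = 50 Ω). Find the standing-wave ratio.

For a purely resistive load, VSWR = R_L/Z_0 or Z_0/R_L (whichever > 1) = 183/50

VSWR ≈ 3.66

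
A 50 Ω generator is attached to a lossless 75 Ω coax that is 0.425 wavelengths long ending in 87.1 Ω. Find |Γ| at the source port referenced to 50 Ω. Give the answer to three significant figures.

|Γ| ≈ 0.249

βl = 2π × 0.425 = 153°
tan(βl) = -0.51
Z_in = Z_0·(Z_L + jZ_0·tanβl)/(Z_0 + jZ_L·tanβl) = 81.3 + j9.87 Ω
Γ_s = (Z_in − Z_s)/(Z_in + Z_s) = (31.3 + j9.87)/(131 + j9.87), |Γ_s| = 0.249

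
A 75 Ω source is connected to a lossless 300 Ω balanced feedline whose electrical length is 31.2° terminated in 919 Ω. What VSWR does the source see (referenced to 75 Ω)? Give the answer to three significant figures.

VSWR ≈ 9.48

tan(βl) = 0.606
Z_in = Z_0·(Z_L + jZ_0·tanβl)/(Z_0 + jZ_L·tanβl) = 283 − j343 Ω
Γ_s = (Z_in − Z_s)/(Z_in + Z_s) = (208 − j343)/(358 − j343), |Γ_s| = 0.809
VSWR = (1 + |Γ_s|)/(1 − |Γ_s|)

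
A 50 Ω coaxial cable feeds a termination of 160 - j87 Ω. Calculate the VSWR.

VSWR ≈ 4.22

Γ = (Z_L − Z_0)/(Z_L + Z_0) = (110 − j87)/(210 − j87)
|Γ| = 140/227 = 0.617
VSWR = (1 + |Γ|)/(1 − |Γ|) = 1.62/0.383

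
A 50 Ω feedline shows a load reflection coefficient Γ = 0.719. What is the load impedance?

Z_L = Z_0·(1 + Γ)/(1 − Γ) = 50·(1.72)/(0.281)

Z_L ≈ 306 Ω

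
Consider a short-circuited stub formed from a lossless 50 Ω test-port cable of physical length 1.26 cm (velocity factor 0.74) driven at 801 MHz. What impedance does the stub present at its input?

Z_in ≈ +j14.7 Ω

λ = v/f = 0.74·c / 801 MHz = 0.277 m
βl = 2π·l/λ = 2π × 0.0455 = 16.4°
tan(βl) = 0.294
For a short-circuited stub, Z_in = jZ_0·tan(βl)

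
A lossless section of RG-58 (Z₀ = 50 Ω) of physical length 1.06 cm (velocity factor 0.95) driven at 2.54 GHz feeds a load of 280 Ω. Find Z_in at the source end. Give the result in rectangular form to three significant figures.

Z_in ≈ 26.7 − j67 Ω

λ = v/f = 0.95·c / 2.54 GHz = 0.112 m
βl = 2π·l/λ = 2π × 0.0945 = 34°
tan(βl) = tan(34°) = 0.675
Z_in = Z_0·(Z_L + jZ_0·tanβl)/(Z_0 + jZ_L·tanβl)
     = 50·(280 + j33.7)/(50 + j189)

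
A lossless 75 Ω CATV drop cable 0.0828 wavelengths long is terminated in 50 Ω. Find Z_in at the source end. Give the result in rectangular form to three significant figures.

Z_in ≈ 58 + j20.8 Ω

βl = 2π × 0.0828 = 29.8°
tan(βl) = tan(29.8°) = 0.573
Z_in = Z_0·(Z_L + jZ_0·tanβl)/(Z_0 + jZ_L·tanβl)
     = 75·(50 + j43)/(75 + j28.6)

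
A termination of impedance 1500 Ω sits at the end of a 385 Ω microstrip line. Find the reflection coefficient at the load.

Γ = (Z_L − Z_0)/(Z_L + Z_0) = (1500 − 385)/(1500 + 385) = 1115/1885

Γ = 0.592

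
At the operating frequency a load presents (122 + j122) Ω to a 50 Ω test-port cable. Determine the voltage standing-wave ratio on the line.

Γ = (Z_L − Z_0)/(Z_L + Z_0) = (72 + j122)/(172 + j122)
|Γ| = 142/211 = 0.672
VSWR = (1 + |Γ|)/(1 − |Γ|) = 1.67/0.328

VSWR ≈ 5.09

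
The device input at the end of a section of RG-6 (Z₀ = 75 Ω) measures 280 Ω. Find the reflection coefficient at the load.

Γ = (Z_L − Z_0)/(Z_L + Z_0) = (280 − 75)/(280 + 75) = 205/355

Γ = 0.577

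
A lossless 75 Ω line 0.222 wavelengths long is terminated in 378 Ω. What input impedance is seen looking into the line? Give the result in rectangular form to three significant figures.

βl = 2π × 0.222 = 79.9°
tan(βl) = tan(79.9°) = 5.63
Z_in = Z_0·(Z_L + jZ_0·tanβl)/(Z_0 + jZ_L·tanβl)
     = 75·(378 + j422)/(75 + j2130)

Z_in ≈ 15.3 − j12.8 Ω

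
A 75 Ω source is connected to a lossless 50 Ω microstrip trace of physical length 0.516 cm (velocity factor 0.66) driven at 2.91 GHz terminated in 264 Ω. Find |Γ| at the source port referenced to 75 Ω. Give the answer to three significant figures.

|Γ| ≈ 0.635

λ = v/f = 0.66·c / 2.91 GHz = 0.068 m
βl = 2π·l/λ = 2π × 0.0758 = 27.3°
tan(βl) = 0.516
Z_in = Z_0·(Z_L + jZ_0·tanβl)/(Z_0 + jZ_L·tanβl) = 39.7 − j82.3 Ω
Γ_s = (Z_in − Z_s)/(Z_in + Z_s) = (-35.3 − j82.3)/(115 − j82.3), |Γ_s| = 0.635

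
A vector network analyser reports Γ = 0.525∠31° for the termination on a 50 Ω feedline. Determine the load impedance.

Z_L = Z_0·(1 + Γ)/(1 − Γ) = 50·(1.45 + j0.27)/(0.55 − j0.27)

Z_L ≈ 96.4 + j72 Ω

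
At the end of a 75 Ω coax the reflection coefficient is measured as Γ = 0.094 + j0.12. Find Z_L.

Z_L ≈ 87.7 + j21.6 Ω

Z_L = Z_0·(1 + Γ)/(1 − Γ) = 75·(1.09 + j0.12)/(0.906 − j0.12)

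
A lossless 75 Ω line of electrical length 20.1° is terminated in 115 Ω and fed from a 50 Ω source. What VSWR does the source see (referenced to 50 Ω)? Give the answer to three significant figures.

tan(βl) = 0.366
Z_in = Z_0·(Z_L + jZ_0·tanβl)/(Z_0 + jZ_L·tanβl) = 99.2 − j28.2 Ω
Γ_s = (Z_in − Z_s)/(Z_in + Z_s) = (49.2 − j28.2)/(149 − j28.2), |Γ_s| = 0.373
VSWR = (1 + |Γ_s|)/(1 − |Γ_s|)

VSWR ≈ 2.19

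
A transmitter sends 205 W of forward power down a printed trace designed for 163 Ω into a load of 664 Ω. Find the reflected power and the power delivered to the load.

Γ = (664 − 163)/(664 + 163) = 0.606
|Γ|² = 0.367
P_refl = |Γ|²·P_inc = 75.2 W, P_del = (1 − |Γ|²)·P_inc = 130 W

P_reflected ≈ 75.2 W; P_delivered ≈ 130 W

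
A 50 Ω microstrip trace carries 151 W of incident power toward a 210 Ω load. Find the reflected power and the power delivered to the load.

P_reflected ≈ 57.2 W; P_delivered ≈ 93.8 W

Γ = (210 − 50)/(210 + 50) = 0.615
|Γ|² = 0.379
P_refl = |Γ|²·P_inc = 57.2 W, P_del = (1 − |Γ|²)·P_inc = 93.8 W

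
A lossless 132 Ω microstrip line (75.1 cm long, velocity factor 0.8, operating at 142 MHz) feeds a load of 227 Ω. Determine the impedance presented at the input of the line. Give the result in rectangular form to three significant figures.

Z_in ≈ 185 + j67.6 Ω

λ = v/f = 0.8·c / 142 MHz = 1.69 m
βl = 2π·l/λ = 2π × 0.444 = 160°
tan(βl) = tan(160°) = -0.365
Z_in = Z_0·(Z_L + jZ_0·tanβl)/(Z_0 + jZ_L·tanβl)
     = 132·(227 − j48.1)/(132 − j82.8)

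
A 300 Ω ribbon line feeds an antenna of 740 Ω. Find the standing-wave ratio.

Γ = (740 − 300)/(740 + 300) = 0.423
VSWR = (1 + 0.423)/(1 − 0.423)

VSWR ≈ 2.47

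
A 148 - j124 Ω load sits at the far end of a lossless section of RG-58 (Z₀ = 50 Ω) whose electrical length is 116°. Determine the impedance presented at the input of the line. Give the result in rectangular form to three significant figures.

Z_in ≈ 14.4 + j34.1 Ω

tan(βl) = tan(116°) = -2.05
Z_in = Z_0·(Z_L + jZ_0·tanβl)/(Z_0 + jZ_L·tanβl)
     = 50·(148 − j227)/(-204 − j303)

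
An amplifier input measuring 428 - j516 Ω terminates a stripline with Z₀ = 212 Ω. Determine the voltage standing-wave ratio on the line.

VSWR ≈ 5.26

Γ = (Z_L − Z_0)/(Z_L + Z_0) = (216 − j516)/(640 − j516)
|Γ| = 559/822 = 0.68
VSWR = (1 + |Γ|)/(1 − |Γ|) = 1.68/0.32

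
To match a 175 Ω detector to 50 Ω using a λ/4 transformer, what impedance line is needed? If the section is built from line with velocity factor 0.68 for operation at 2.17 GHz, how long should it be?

Z_qwt ≈ 93.5 Ω; length ≈ 2.35 cm

Z_qwt = √(Z_0·R_L) = √(50 × 175) = √8750
λ = 0.68·c/f = 0.094 m, so l = λ/4 = 0.0235 m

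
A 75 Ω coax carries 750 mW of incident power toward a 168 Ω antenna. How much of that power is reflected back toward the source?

Γ = (168 − 75)/(168 + 75) = 0.383
|Γ|² = 0.146
P_refl = |Γ|²·P_inc = 110 mW, P_del = (1 − |Γ|²)·P_inc = 640 mW

P_reflected ≈ 110 mW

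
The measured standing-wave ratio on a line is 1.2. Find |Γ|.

|Γ| ≈ 0.0909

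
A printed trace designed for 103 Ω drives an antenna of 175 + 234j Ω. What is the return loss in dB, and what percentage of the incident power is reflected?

Γ = (72 + j234)/(278 + j234), |Γ| = 0.674
RL = −20·log₁₀(0.674) = 3.43 dB
P_refl/P_inc = |Γ|² = 0.454

RL ≈ 3.43 dB; 45.4% of incident power reflected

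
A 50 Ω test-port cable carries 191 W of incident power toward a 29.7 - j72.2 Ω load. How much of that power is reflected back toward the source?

P_reflected ≈ 92.9 W

|Γ| = |(-20.3 − j72.2)/(79.7 − j72.2)| = 0.697
|Γ|² = 0.486
P_refl = |Γ|²·P_inc = 92.9 W, P_del = (1 − |Γ|²)·P_inc = 98.1 W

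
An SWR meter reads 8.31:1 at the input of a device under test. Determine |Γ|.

|Γ| ≈ 0.785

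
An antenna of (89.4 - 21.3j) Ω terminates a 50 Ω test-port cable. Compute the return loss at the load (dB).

RL ≈ 9.96 dB

Γ = (39.4 − j21.3)/(139.4 − j21.3), |Γ| = 0.318
RL = −20·log₁₀|Γ| = −20·log₁₀(0.318)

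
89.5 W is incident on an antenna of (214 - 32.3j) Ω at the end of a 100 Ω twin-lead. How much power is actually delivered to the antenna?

|Γ| = |(114 − j32.3)/(314 − j32.3)| = 0.375
|Γ|² = 0.141
P_refl = |Γ|²·P_inc = 12.6 W, P_del = (1 − |Γ|²)·P_inc = 76.9 W

P_delivered ≈ 76.9 W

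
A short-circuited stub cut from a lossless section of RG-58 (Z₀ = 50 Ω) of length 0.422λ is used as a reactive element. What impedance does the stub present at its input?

Z_in ≈ −j26.7 Ω

βl = 2π × 0.422 = 152°
tan(βl) = -0.534
For a short-circuited stub, Z_in = jZ_0·tan(βl)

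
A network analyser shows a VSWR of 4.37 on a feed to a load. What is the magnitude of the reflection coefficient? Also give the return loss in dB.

|Γ| = (S − 1)/(S + 1) = (4.37 − 1)/(4.37 + 1) = 3.37/5.37
RL = −20·log₁₀|Γ| = −20·log₁₀(0.628)

|Γ| ≈ 0.628; return loss ≈ 4.05 dB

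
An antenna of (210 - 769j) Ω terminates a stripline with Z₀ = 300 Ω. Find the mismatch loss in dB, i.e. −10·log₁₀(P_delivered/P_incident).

Γ = (-90 − j769)/(510 − j769), |Γ| = 0.839
|Γ|² = 0.704, so P_del/P_inc = 1 − |Γ|² = 0.296
ML = −10·log₁₀(1 − |Γ|²)

mismatch loss ≈ 5.29 dB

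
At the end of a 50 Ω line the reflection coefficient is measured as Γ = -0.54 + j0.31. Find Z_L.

Z_L ≈ 12.4 + j12.6 Ω

Z_L = Z_0·(1 + Γ)/(1 − Γ) = 50·(0.46 + j0.31)/(1.54 − j0.31)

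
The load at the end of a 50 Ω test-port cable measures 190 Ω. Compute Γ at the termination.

Γ = (Z_L − Z_0)/(Z_L + Z_0) = (190 − 50)/(190 + 50) = 140/240

Γ = 0.583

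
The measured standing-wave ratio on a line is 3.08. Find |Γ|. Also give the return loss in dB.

|Γ| = (S − 1)/(S + 1) = (3.08 − 1)/(3.08 + 1) = 2.08/4.08
RL = −20·log₁₀|Γ| = −20·log₁₀(0.51)

|Γ| ≈ 0.51; return loss ≈ 5.85 dB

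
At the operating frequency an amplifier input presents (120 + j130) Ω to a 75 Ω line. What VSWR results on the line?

Γ = (Z_L − Z_0)/(Z_L + Z_0) = (45 + j130)/(195 + j130)
|Γ| = 138/234 = 0.587
VSWR = (1 + |Γ|)/(1 − |Γ|) = 1.59/0.413

VSWR ≈ 3.84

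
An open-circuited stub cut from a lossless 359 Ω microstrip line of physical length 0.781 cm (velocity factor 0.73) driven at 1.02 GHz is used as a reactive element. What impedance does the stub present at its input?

λ = v/f = 0.73·c / 1.02 GHz = 0.215 m
βl = 2π·l/λ = 2π × 0.0364 = 13.1°
tan(βl) = 0.233
For an open-circuited stub, Z_in = −jZ_0·cot(βl) = −jZ_0/tan(βl)

Z_in ≈ −j1540 Ω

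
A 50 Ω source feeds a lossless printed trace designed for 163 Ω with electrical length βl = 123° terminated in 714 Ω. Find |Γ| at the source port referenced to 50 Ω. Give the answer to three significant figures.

|Γ| ≈ 0.694

tan(βl) = -1.54
Z_in = Z_0·(Z_L + jZ_0·tanβl)/(Z_0 + jZ_L·tanβl) = 51.8 + j98.2 Ω
Γ_s = (Z_in − Z_s)/(Z_in + Z_s) = (1.77 + j98.2)/(102 + j98.2), |Γ_s| = 0.694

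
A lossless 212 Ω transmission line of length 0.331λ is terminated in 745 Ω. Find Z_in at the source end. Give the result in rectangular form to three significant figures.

Z_in ≈ 77.2 + j106 Ω

βl = 2π × 0.331 = 119°
tan(βl) = tan(119°) = -1.79
Z_in = Z_0·(Z_L + jZ_0·tanβl)/(Z_0 + jZ_L·tanβl)
     = 212·(745 − j380)/(212 − j1340)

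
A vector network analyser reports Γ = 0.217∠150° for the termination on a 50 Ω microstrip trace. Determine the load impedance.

Z_L = Z_0·(1 + Γ)/(1 − Γ) = 50·(0.812 + j0.108)/(1.19 − j0.108)

Z_L ≈ 33.5 + j7.63 Ω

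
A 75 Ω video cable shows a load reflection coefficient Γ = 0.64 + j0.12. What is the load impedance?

Z_L = Z_0·(1 + Γ)/(1 − Γ) = 75·(1.64 + j0.12)/(0.36 − j0.12)

Z_L ≈ 300 + j125 Ω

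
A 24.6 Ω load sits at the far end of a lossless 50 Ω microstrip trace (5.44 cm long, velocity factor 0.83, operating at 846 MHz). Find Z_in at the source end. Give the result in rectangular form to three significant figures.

Z_in ≈ 67.9 + j38.2 Ω

λ = v/f = 0.83·c / 846 MHz = 0.294 m
βl = 2π·l/λ = 2π × 0.185 = 66.5°
tan(βl) = tan(66.5°) = 2.3
Z_in = Z_0·(Z_L + jZ_0·tanβl)/(Z_0 + jZ_L·tanβl)
     = 50·(24.6 + j115)/(50 + j56.7)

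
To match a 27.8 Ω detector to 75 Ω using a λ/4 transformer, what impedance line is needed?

Z_qwt ≈ 45.7 Ω

Z_qwt = √(Z_0·R_L) = √(75 × 27.8) = √2085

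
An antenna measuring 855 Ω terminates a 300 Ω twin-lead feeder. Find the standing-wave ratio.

VSWR ≈ 2.85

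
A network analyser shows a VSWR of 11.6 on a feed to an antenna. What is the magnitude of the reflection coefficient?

|Γ| = (S − 1)/(S + 1) = (11.6 − 1)/(11.6 + 1) = 10.6/12.6

|Γ| ≈ 0.841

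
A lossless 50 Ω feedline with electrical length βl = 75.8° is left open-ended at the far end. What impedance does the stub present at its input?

Z_in ≈ −j12.7 Ω

tan(βl) = 3.95
For an open-ended stub, Z_in = −jZ_0·cot(βl) = −jZ_0/tan(βl)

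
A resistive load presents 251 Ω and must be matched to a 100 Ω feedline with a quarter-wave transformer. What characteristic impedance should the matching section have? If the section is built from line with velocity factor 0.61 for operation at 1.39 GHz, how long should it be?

Z_qwt = √(Z_0·R_L) = √(100 × 251) = √25100
λ = 0.61·c/f = 0.132 m, so l = λ/4 = 0.0329 m

Z_qwt ≈ 158 Ω; length ≈ 3.29 cm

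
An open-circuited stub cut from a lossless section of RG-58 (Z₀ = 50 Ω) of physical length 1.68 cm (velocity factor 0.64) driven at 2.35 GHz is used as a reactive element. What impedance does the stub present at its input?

λ = v/f = 0.64·c / 2.35 GHz = 0.0817 m
βl = 2π·l/λ = 2π × 0.206 = 74°
tan(βl) = 3.49
For an open-circuited stub, Z_in = −jZ_0·cot(βl) = −jZ_0/tan(βl)

Z_in ≈ −j14.3 Ω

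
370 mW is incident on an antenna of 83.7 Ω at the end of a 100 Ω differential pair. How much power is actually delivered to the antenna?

Γ = (83.7 − 100)/(83.7 + 100) = -0.0887
|Γ|² = 0.00787
P_refl = |Γ|²·P_inc = 2.91 mW, P_del = (1 − |Γ|²)·P_inc = 367 mW

P_delivered ≈ 367 mW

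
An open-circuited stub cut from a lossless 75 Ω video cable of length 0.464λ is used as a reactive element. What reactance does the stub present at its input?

βl = 2π × 0.464 = 167°
tan(βl) = -0.23
For an open-circuited stub, Z_in = −jZ_0·cot(βl) = −jZ_0/tan(βl)

X_in ≈ 326 Ω (inductive)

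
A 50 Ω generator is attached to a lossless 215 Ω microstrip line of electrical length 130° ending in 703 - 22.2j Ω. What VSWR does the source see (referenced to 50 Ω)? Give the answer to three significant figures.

tan(βl) = -1.19
Z_in = Z_0·(Z_L + jZ_0·tanβl)/(Z_0 + jZ_L·tanβl) = 107 + j156 Ω
Γ_s = (Z_in − Z_s)/(Z_in + Z_s) = (56.6 + j156)/(157 + j156), |Γ_s| = 0.751
VSWR = (1 + |Γ_s|)/(1 − |Γ_s|)

VSWR ≈ 7.05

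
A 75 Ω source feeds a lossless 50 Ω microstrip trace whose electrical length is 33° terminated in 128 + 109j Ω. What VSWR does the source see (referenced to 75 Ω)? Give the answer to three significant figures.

VSWR ≈ 3.6

tan(βl) = 0.649
Z_in = Z_0·(Z_L + jZ_0·tanβl)/(Z_0 + jZ_L·tanβl) = 62 − j92.5 Ω
Γ_s = (Z_in − Z_s)/(Z_in + Z_s) = (-13 − j92.5)/(137 − j92.5), |Γ_s| = 0.565
VSWR = (1 + |Γ_s|)/(1 − |Γ_s|)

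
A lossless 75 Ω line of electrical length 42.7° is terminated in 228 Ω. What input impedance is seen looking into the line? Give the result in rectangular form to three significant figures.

Z_in ≈ 47.6 − j64.3 Ω

tan(βl) = tan(42.7°) = 0.923
Z_in = Z_0·(Z_L + jZ_0·tanβl)/(Z_0 + jZ_L·tanβl)
     = 75·(228 + j69.2)/(75 + j210)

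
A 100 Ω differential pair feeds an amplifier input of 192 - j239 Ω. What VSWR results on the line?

VSWR ≈ 5.22

Γ = (Z_L − Z_0)/(Z_L + Z_0) = (92 − j239)/(292 − j239)
|Γ| = 256/377 = 0.679
VSWR = (1 + |Γ|)/(1 − |Γ|) = 1.68/0.321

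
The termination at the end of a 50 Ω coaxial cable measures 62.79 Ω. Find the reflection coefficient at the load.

Γ = (Z_L − Z_0)/(Z_L + Z_0) = (62.79 − 50)/(62.79 + 50) = 12.79/112.8

Γ = 0.113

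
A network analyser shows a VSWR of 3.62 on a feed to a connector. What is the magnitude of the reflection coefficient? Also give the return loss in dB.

|Γ| ≈ 0.567; return loss ≈ 4.93 dB

|Γ| = (S − 1)/(S + 1) = (3.62 − 1)/(3.62 + 1) = 2.62/4.62
RL = −20·log₁₀|Γ| = −20·log₁₀(0.567)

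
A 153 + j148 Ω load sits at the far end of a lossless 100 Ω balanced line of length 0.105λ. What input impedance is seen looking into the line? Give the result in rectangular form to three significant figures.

βl = 2π × 0.105 = 37.8°
tan(βl) = tan(37.8°) = 0.776
Z_in = Z_0·(Z_L + jZ_0·tanβl)/(Z_0 + jZ_L·tanβl)
     = 100·(153 + j226)/(-14.8 + j119)

Z_in ≈ 171 − j150 Ω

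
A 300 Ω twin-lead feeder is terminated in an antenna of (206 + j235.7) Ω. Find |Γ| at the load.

Γ = (Z_L − Z_0)/(Z_L + Z_0) = (-94 + j235.7)/(506 + j235.7)
|Γ| = 254/558

|Γ| ≈ 0.455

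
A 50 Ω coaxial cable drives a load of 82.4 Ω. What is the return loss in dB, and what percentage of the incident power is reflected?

RL ≈ 12.2 dB; 5.99% of incident power reflected

Γ = (82.4 − 50)/(82.4 + 50) = 0.245
RL = −20·log₁₀(0.245) = 12.2 dB
P_refl/P_inc = |Γ|² = 0.0599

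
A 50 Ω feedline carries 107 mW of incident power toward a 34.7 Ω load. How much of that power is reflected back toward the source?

P_reflected ≈ 3.49 mW

Γ = (34.7 − 50)/(34.7 + 50) = -0.181
|Γ|² = 0.0326
P_refl = |Γ|²·P_inc = 3.49 mW, P_del = (1 − |Γ|²)·P_inc = 104 mW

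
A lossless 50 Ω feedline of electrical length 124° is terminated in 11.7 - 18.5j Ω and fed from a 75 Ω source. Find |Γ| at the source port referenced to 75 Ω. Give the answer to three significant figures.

tan(βl) = -1.48
Z_in = Z_0·(Z_L + jZ_0·tanβl)/(Z_0 + jZ_L·tanβl) = 115 − j116 Ω
Γ_s = (Z_in − Z_s)/(Z_in + Z_s) = (40.4 − j116)/(190 − j116), |Γ_s| = 0.552

|Γ| ≈ 0.552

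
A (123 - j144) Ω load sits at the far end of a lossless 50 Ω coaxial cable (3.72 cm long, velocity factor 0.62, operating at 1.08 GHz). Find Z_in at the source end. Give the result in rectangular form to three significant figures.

λ = v/f = 0.62·c / 1.08 GHz = 0.172 m
βl = 2π·l/λ = 2π × 0.216 = 77.8°
tan(βl) = tan(77.8°) = 4.61
Z_in = Z_0·(Z_L + jZ_0·tanβl)/(Z_0 + jZ_L·tanβl)
     = 50·(123 + j86.5)/(714 + j567)

Z_in ≈ 8.23 − j0.482 Ω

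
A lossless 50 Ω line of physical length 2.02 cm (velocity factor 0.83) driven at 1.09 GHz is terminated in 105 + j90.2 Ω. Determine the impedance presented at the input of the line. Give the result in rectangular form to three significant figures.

λ = v/f = 0.83·c / 1.09 GHz = 0.228 m
βl = 2π·l/λ = 2π × 0.0884 = 31.8°
tan(βl) = tan(31.8°) = 0.621
Z_in = Z_0·(Z_L + jZ_0·tanβl)/(Z_0 + jZ_L·tanβl)
     = 50·(105 + j121)/(-6 + j65.2)

Z_in ≈ 84.9 − j88.3 Ω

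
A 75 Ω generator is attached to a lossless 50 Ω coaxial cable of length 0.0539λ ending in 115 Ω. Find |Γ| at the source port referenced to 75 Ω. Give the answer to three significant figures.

βl = 2π × 0.0539 = 19.4°
tan(βl) = 0.352
Z_in = Z_0·(Z_L + jZ_0·tanβl)/(Z_0 + jZ_L·tanβl) = 78 − j45.6 Ω
Γ_s = (Z_in − Z_s)/(Z_in + Z_s) = (3.05 − j45.6)/(153 − j45.6), |Γ_s| = 0.286

|Γ| ≈ 0.286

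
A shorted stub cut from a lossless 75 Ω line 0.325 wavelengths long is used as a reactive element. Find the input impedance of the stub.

βl = 2π × 0.325 = 117°
tan(βl) = -1.96
For a shorted stub, Z_in = jZ_0·tan(βl)

Z_in ≈ −j147 Ω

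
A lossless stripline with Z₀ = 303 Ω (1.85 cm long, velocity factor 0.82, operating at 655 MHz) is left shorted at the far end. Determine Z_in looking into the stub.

Z_in ≈ +j96.9 Ω

λ = v/f = 0.82·c / 655 MHz = 0.376 m
βl = 2π·l/λ = 2π × 0.0493 = 17.7°
tan(βl) = 0.32
For a shorted stub, Z_in = jZ_0·tan(βl)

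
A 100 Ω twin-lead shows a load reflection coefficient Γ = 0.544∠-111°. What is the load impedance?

Z_L ≈ 41.8 − j60.3 Ω

Z_L = Z_0·(1 + Γ)/(1 − Γ) = 100·(0.805 − j0.508)/(1.19 + j0.508)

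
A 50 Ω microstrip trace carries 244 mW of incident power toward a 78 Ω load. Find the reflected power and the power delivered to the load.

P_reflected ≈ 11.7 mW; P_delivered ≈ 232 mW

Γ = (78 − 50)/(78 + 50) = 0.219
|Γ|² = 0.0479
P_refl = |Γ|²·P_inc = 11.7 mW, P_del = (1 − |Γ|²)·P_inc = 232 mW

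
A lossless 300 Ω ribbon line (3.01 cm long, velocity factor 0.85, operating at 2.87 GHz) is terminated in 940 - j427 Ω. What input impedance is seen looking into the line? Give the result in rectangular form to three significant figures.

λ = v/f = 0.85·c / 2.87 GHz = 0.0889 m
βl = 2π·l/λ = 2π × 0.339 = 122°
tan(βl) = tan(122°) = -1.6
Z_in = Z_0·(Z_L + jZ_0·tanβl)/(Z_0 + jZ_L·tanβl)
     = 300·(940 − j908)/(-384 − j1510)

Z_in ≈ 125 + j219 Ω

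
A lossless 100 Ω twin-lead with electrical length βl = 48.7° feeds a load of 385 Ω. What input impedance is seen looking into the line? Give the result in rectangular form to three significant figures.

Z_in ≈ 43.7 − j77.9 Ω

tan(βl) = tan(48.7°) = 1.14
Z_in = Z_0·(Z_L + jZ_0·tanβl)/(Z_0 + jZ_L·tanβl)
     = 100·(385 + j114)/(100 + j438)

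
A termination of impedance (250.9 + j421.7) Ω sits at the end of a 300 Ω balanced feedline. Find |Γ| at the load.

Γ = (Z_L − Z_0)/(Z_L + Z_0) = (-49.1 + j421.7)/(550.9 + j421.7)
|Γ| = 425/694

|Γ| ≈ 0.612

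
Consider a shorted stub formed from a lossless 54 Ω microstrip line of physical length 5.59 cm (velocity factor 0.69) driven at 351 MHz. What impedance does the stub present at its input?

λ = v/f = 0.69·c / 351 MHz = 0.59 m
βl = 2π·l/λ = 2π × 0.0948 = 34.1°
tan(βl) = 0.678
For a shorted stub, Z_in = jZ_0·tan(βl)

Z_in ≈ +j36.6 Ω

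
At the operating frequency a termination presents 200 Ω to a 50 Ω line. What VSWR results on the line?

For a purely resistive load, VSWR = R_L/Z_0 or Z_0/R_L (whichever > 1) = 200/50

VSWR ≈ 4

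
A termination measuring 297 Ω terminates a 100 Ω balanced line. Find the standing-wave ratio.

Γ = (297 − 100)/(297 + 100) = 0.496
VSWR = (1 + 0.496)/(1 − 0.496)

VSWR ≈ 2.97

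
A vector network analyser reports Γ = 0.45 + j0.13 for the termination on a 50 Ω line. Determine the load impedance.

Z_L = Z_0·(1 + Γ)/(1 − Γ) = 50·(1.45 + j0.13)/(0.55 − j0.13)

Z_L ≈ 122 + j40.7 Ω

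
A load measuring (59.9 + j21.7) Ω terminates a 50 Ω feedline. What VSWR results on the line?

Γ = (Z_L − Z_0)/(Z_L + Z_0) = (9.9 + j21.7)/(109.9 + j21.7)
|Γ| = 23.9/112 = 0.213
VSWR = (1 + |Γ|)/(1 − |Γ|) = 1.21/0.787

VSWR ≈ 1.54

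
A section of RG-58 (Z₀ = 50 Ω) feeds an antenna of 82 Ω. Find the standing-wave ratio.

For a purely resistive load, VSWR = R_L/Z_0 or Z_0/R_L (whichever > 1) = 82/50

VSWR ≈ 1.64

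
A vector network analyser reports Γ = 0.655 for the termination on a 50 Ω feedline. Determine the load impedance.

Z_L ≈ 240 Ω

Z_L = Z_0·(1 + Γ)/(1 − Γ) = 50·(1.66)/(0.345)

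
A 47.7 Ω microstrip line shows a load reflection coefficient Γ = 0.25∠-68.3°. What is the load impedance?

Z_L = Z_0·(1 + Γ)/(1 − Γ) = 47.7·(1.09 − j0.232)/(0.908 + j0.232)

Z_L ≈ 51 − j25.2 Ω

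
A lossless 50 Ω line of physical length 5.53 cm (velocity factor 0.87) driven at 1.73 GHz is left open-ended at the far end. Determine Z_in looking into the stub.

λ = v/f = 0.87·c / 1.73 GHz = 0.151 m
βl = 2π·l/λ = 2π × 0.367 = 132°
tan(βl) = -1.11
For an open-ended stub, Z_in = −jZ_0·cot(βl) = −jZ_0/tan(βl)

Z_in ≈ +j45 Ω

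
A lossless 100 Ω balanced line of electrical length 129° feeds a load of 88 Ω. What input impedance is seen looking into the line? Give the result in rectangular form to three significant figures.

tan(βl) = tan(129°) = -1.23
Z_in = Z_0·(Z_L + jZ_0·tanβl)/(Z_0 + jZ_L·tanβl)
     = 100·(88 − j123)/(100 − j109)

Z_in ≈ 102 − j12.8 Ω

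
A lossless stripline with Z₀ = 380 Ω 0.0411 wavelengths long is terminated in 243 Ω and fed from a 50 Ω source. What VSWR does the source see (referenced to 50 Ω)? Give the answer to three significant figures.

βl = 2π × 0.0411 = 14.8°
tan(βl) = 0.264
Z_in = Z_0·(Z_L + jZ_0·tanβl)/(Z_0 + jZ_L·tanβl) = 253 + j57.7 Ω
Γ_s = (Z_in − Z_s)/(Z_in + Z_s) = (203 + j57.7)/(303 + j57.7), |Γ_s| = 0.684
VSWR = (1 + |Γ_s|)/(1 − |Γ_s|)

VSWR ≈ 5.33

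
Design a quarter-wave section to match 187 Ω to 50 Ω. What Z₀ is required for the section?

Z_qwt ≈ 96.7 Ω

Z_qwt = √(Z_0·R_L) = √(50 × 187) = √9350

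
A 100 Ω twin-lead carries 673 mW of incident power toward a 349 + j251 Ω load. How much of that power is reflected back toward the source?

P_reflected ≈ 318 mW

|Γ| = |(249 + j251)/(449 + j251)| = 0.687
|Γ|² = 0.472
P_refl = |Γ|²·P_inc = 318 mW, P_del = (1 − |Γ|²)·P_inc = 355 mW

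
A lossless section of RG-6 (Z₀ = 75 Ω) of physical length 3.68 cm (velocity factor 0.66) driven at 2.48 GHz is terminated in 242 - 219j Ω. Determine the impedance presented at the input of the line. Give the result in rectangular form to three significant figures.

Z_in ≈ 354 + j182 Ω

λ = v/f = 0.66·c / 2.48 GHz = 0.0798 m
βl = 2π·l/λ = 2π × 0.461 = 166°
tan(βl) = tan(166°) = -0.251
Z_in = Z_0·(Z_L + jZ_0·tanβl)/(Z_0 + jZ_L·tanβl)
     = 75·(242 − j238)/(20.1 − j60.6)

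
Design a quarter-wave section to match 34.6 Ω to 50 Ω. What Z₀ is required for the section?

Z_qwt = √(Z_0·R_L) = √(50 × 34.6) = √1730

Z_qwt ≈ 41.6 Ω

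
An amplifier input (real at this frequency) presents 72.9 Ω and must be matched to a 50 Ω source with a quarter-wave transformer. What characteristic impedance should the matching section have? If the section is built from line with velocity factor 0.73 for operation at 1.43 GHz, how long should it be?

Z_qwt = √(Z_0·R_L) = √(50 × 72.9) = √3645
λ = 0.73·c/f = 0.153 m, so l = λ/4 = 0.0383 m

Z_qwt ≈ 60.4 Ω; length ≈ 3.83 cm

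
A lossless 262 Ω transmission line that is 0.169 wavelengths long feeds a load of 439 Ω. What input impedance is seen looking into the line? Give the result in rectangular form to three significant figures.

βl = 2π × 0.169 = 60.8°
tan(βl) = tan(60.8°) = 1.79
Z_in = Z_0·(Z_L + jZ_0·tanβl)/(Z_0 + jZ_L·tanβl)
     = 262·(439 + j470)/(262 + j787)

Z_in ≈ 185 − j84.7 Ω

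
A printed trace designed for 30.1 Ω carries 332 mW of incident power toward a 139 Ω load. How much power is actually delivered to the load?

P_delivered ≈ 194 mW

Γ = (139 − 30.1)/(139 + 30.1) = 0.644
|Γ|² = 0.415
P_refl = |Γ|²·P_inc = 138 mW, P_del = (1 − |Γ|²)·P_inc = 194 mW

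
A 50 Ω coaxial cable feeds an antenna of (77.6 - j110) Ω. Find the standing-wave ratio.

VSWR ≈ 5.12

Γ = (Z_L − Z_0)/(Z_L + Z_0) = (27.6 − j110)/(127.6 − j110)
|Γ| = 113/168 = 0.673
VSWR = (1 + |Γ|)/(1 − |Γ|) = 1.67/0.327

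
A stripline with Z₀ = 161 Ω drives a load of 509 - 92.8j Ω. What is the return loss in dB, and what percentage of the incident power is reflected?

Γ = (348 − j92.8)/(670 − j92.8), |Γ| = 0.532
RL = −20·log₁₀(0.532) = 5.47 dB
P_refl/P_inc = |Γ|² = 0.284

RL ≈ 5.47 dB; 28.4% of incident power reflected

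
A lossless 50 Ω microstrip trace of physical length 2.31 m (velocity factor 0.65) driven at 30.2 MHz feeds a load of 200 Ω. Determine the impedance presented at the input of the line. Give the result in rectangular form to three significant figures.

Z_in ≈ 19.8 + j36.2 Ω

λ = v/f = 0.65·c / 30.2 MHz = 6.46 m
βl = 2π·l/λ = 2π × 0.358 = 129°
tan(βl) = tan(129°) = -1.24
Z_in = Z_0·(Z_L + jZ_0·tanβl)/(Z_0 + jZ_L·tanβl)
     = 50·(200 − j62.2)/(50 − j249)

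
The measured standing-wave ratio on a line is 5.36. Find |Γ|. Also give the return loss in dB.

|Γ| = (S − 1)/(S + 1) = (5.36 − 1)/(5.36 + 1) = 4.36/6.36
RL = −20·log₁₀|Γ| = −20·log₁₀(0.686)

|Γ| ≈ 0.686; return loss ≈ 3.28 dB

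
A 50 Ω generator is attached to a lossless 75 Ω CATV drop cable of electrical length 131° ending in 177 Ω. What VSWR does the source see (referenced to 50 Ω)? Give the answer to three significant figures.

VSWR ≈ 2.5

tan(βl) = -1.15
Z_in = Z_0·(Z_L + jZ_0·tanβl)/(Z_0 + jZ_L·tanβl) = 49.1 + j47.1 Ω
Γ_s = (Z_in − Z_s)/(Z_in + Z_s) = (-0.871 + j47.1)/(99.1 + j47.1), |Γ_s| = 0.429
VSWR = (1 + |Γ_s|)/(1 − |Γ_s|)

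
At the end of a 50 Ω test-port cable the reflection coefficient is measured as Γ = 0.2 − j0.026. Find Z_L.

Z_L ≈ 74.9 − j4.06 Ω

Z_L = Z_0·(1 + Γ)/(1 − Γ) = 50·(1.2 − j0.026)/(0.8 + j0.026)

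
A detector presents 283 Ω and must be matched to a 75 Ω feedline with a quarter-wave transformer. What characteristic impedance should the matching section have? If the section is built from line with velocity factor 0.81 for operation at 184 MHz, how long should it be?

Z_qwt = √(Z_0·R_L) = √(75 × 283) = √21220
λ = 0.81·c/f = 1.32 m, so l = λ/4 = 0.33 m

Z_qwt ≈ 146 Ω; length ≈ 33 cm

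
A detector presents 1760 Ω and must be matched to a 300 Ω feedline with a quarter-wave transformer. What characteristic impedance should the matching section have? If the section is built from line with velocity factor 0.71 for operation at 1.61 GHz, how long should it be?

Z_qwt = √(Z_0·R_L) = √(300 × 1760) = √528000
λ = 0.71·c/f = 0.132 m, so l = λ/4 = 0.0331 m

Z_qwt ≈ 727 Ω; length ≈ 3.31 cm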